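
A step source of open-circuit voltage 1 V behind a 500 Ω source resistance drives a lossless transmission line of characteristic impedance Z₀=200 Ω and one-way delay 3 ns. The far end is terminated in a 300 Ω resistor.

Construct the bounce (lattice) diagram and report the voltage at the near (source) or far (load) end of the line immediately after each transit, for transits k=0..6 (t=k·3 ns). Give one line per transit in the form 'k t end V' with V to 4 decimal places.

0 0 source 0.2857
1 3 load 0.3429
2 6 source 0.3673
3 9 load 0.3722
4 12 source 0.3743
5 15 load 0.3748
6 18 source 0.3749

Γ_L=0.200000, Γ_S=0.428571; launch V₁=1·200/700=0.285714
k=0 src: V=0.2857
k=1 load: inc=0.285714, refl=0.285714·0.200000=0.0571; V=0.000000+0.285714+0.057143=0.3429
k=2 src: inc=0.057143, refl=0.057143·0.428571=0.0245; V=0.285714+0.057143+0.024490=0.3673
k=3 load: inc=0.024490, refl=0.024490·0.200000=0.0049; V=0.342857+0.024490+0.004898=0.3722
k=4 src: inc=0.004898, refl=0.004898·0.428571=0.0021; V=0.367347+0.004898+0.002099=0.3743
k=5 load: inc=0.002099, refl=0.002099·0.200000=0.0004; V=0.372245+0.002099+0.000420=0.3748
k=6 src: inc=0.000420, refl=0.000420·0.428571=0.0002; V=0.374344+0.000420+0.000180=0.3749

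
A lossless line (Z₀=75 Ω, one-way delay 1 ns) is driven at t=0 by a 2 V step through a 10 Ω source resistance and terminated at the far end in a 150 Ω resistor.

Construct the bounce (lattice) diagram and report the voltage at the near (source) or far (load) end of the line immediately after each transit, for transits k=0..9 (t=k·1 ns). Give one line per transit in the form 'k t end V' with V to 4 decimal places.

Γ_L=0.333333, Γ_S=-0.764706; launch V₁=2·75/85=1.764706
k=0 src: V=1.7647
k=1 load: inc=1.764706, refl=1.764706·0.333333=0.5882; V=0.000000+1.764706+0.588235=2.3529
k=2 src: inc=0.588235, refl=0.588235·-0.764706=-0.4498; V=1.764706+0.588235+-0.449827=1.9031
k=3 load: inc=-0.449827, refl=-0.449827·0.333333=-0.1499; V=2.352941+-0.449827+-0.149942=1.7532
k=4 src: inc=-0.149942, refl=-0.149942·-0.764706=0.1147; V=1.903114+-0.149942+0.114662=1.8678
k=5 load: inc=0.114662, refl=0.114662·0.333333=0.0382; V=1.753172+0.114662+0.038221=1.9061
k=6 src: inc=0.038221, refl=0.038221·-0.764706=-0.0292; V=1.867834+0.038221+-0.029228=1.8768
k=7 load: inc=-0.029228, refl=-0.029228·0.333333=-0.0097; V=1.906054+-0.029228+-0.009743=1.8671
k=8 src: inc=-0.009743, refl=-0.009743·-0.764706=0.0075; V=1.876827+-0.009743+0.007450=1.8745
k=9 load: inc=0.007450, refl=0.007450·0.333333=0.0025; V=1.867084+0.007450+0.002483=1.8770

0 0 source 1.7647
1 1 load 2.3529
2 2 source 1.9031
3 3 load 1.7532
4 4 source 1.8678
5 5 load 1.9061
6 6 source 1.8768
7 7 load 1.8671
8 8 source 1.8745
9 9 load 1.8770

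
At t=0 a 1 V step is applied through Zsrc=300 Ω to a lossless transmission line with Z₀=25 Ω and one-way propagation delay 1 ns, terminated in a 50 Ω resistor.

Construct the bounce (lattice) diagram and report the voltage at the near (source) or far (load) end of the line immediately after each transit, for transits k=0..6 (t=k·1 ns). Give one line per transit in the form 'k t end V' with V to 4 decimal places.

Γ_L=0.333333, Γ_S=0.846154; launch V₁=1·25/325=0.076923
k=0 src: V=0.0769
k=1 load: inc=0.076923, refl=0.076923·0.333333=0.0256; V=0.000000+0.076923+0.025641=0.1026
k=2 src: inc=0.025641, refl=0.025641·0.846154=0.0217; V=0.076923+0.025641+0.021696=0.1243
k=3 load: inc=0.021696, refl=0.021696·0.333333=0.0072; V=0.102564+0.021696+0.007232=0.1315
k=4 src: inc=0.007232, refl=0.007232·0.846154=0.0061; V=0.124260+0.007232+0.006119=0.1376
k=5 load: inc=0.006119, refl=0.006119·0.333333=0.0020; V=0.131492+0.006119+0.002040=0.1397
k=6 src: inc=0.002040, refl=0.002040·0.846154=0.0017; V=0.137612+0.002040+0.001726=0.1414

0 0 source 0.0769
1 1 load 0.1026
2 2 source 0.1243
3 3 load 0.1315
4 4 source 0.1376
5 5 load 0.1397
6 6 source 0.1414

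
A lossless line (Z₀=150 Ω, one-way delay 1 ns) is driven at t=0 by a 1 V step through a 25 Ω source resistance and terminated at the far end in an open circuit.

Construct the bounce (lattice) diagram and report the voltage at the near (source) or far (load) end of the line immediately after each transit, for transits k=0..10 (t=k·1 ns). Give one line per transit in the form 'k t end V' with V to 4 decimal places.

0 0 source 0.8571
1 1 load 1.7143
2 2 source 1.1020
3 3 load 0.4898
4 4 source 0.9271
5 5 load 1.3644
6 6 source 1.0521
7 7 load 0.7397
8 8 source 0.9628
9 9 load 1.1859
10 10 source 1.0266

Γ_L=1.000000, Γ_S=-0.714286; launch V₁=1·150/175=0.857143
k=0 src: V=0.8571
k=1 load: inc=0.857143, refl=0.857143·1.000000=0.8571; V=0.000000+0.857143+0.857143=1.7143
k=2 src: inc=0.857143, refl=0.857143·-0.714286=-0.6122; V=0.857143+0.857143+-0.612245=1.1020
k=3 load: inc=-0.612245, refl=-0.612245·1.000000=-0.6122; V=1.714286+-0.612245+-0.612245=0.4898
k=4 src: inc=-0.612245, refl=-0.612245·-0.714286=0.4373; V=1.102041+-0.612245+0.437318=0.9271
k=5 load: inc=0.437318, refl=0.437318·1.000000=0.4373; V=0.489796+0.437318+0.437318=1.3644
k=6 src: inc=0.437318, refl=0.437318·-0.714286=-0.3124; V=0.927114+0.437318+-0.312370=1.0521
k=7 load: inc=-0.312370, refl=-0.312370·1.000000=-0.3124; V=1.364431+-0.312370+-0.312370=0.7397
k=8 src: inc=-0.312370, refl=-0.312370·-0.714286=0.2231; V=1.052062+-0.312370+0.223121=0.9628
k=9 load: inc=0.223121, refl=0.223121·1.000000=0.2231; V=0.739692+0.223121+0.223121=1.1859
k=10 src: inc=0.223121, refl=0.223121·-0.714286=-0.1594; V=0.962813+0.223121+-0.159372=1.0266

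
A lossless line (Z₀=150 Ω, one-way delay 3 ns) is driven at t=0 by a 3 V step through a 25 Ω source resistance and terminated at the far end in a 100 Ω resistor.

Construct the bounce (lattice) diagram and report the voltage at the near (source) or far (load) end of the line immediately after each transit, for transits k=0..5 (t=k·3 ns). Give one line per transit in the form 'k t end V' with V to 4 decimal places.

Γ_L=-0.200000, Γ_S=-0.714286; launch V₁=3·150/175=2.571429
k=0 src: V=2.5714
k=1 load: inc=2.571429, refl=2.571429·-0.200000=-0.5143; V=0.000000+2.571429+-0.514286=2.0571
k=2 src: inc=-0.514286, refl=-0.514286·-0.714286=0.3673; V=2.571429+-0.514286+0.367347=2.4245
k=3 load: inc=0.367347, refl=0.367347·-0.200000=-0.0735; V=2.057143+0.367347+-0.073469=2.3510
k=4 src: inc=-0.073469, refl=-0.073469·-0.714286=0.0525; V=2.424490+-0.073469+0.052478=2.4035
k=5 load: inc=0.052478, refl=0.052478·-0.200000=-0.0105; V=2.351020+0.052478+-0.010496=2.3930

0 0 source 2.5714
1 3 load 2.0571
2 6 source 2.4245
3 9 load 2.3510
4 12 source 2.4035
5 15 load 2.3930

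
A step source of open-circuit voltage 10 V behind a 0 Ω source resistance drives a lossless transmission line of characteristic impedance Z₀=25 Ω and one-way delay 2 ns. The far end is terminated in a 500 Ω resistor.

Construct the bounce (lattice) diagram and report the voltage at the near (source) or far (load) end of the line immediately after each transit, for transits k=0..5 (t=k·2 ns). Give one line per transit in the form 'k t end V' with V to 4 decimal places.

Γ_L=0.904762, Γ_S=-1.000000; launch V₁=10·25/25=10.000000
k=0 src: V=10.0000
k=1 load: inc=10.000000, refl=10.000000·0.904762=9.0476; V=0.000000+10.000000+9.047619=19.0476
k=2 src: inc=9.047619, refl=9.047619·-1.000000=-9.0476; V=10.000000+9.047619+-9.047619=10.0000
k=3 load: inc=-9.047619, refl=-9.047619·0.904762=-8.1859; V=19.047619+-9.047619+-8.185941=1.8141
k=4 src: inc=-8.185941, refl=-8.185941·-1.000000=8.1859; V=10.000000+-8.185941+8.185941=10.0000
k=5 load: inc=8.185941, refl=8.185941·0.904762=7.4063; V=1.814059+8.185941+7.406328=17.4063

0 0 source 10.0000
1 2 load 19.0476
2 4 source 10.0000
3 6 load 1.8141
4 8 source 10.0000
5 10 load 17.4063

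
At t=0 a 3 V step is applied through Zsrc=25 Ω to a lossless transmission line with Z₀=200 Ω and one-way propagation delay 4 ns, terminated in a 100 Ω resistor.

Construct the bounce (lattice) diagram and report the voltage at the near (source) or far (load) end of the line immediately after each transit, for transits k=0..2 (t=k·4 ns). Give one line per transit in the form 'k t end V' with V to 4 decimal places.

0 0 source 2.6667
1 4 load 1.7778
2 8 source 2.4691

Γ_L=-0.333333, Γ_S=-0.777778; launch V₁=3·200/225=2.666667
k=0 src: V=2.6667
k=1 load: inc=2.666667, refl=2.666667·-0.333333=-0.8889; V=0.000000+2.666667+-0.888889=1.7778
k=2 src: inc=-0.888889, refl=-0.888889·-0.777778=0.6914; V=2.666667+-0.888889+0.691358=2.4691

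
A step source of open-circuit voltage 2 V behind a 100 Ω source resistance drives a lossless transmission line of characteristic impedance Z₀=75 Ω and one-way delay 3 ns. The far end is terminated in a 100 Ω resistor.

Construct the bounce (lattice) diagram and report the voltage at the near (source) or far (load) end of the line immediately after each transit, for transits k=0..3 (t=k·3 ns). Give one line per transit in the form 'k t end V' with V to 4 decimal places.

Γ_L=0.142857, Γ_S=0.142857; launch V₁=2·75/175=0.857143
k=0 src: V=0.8571
k=1 load: inc=0.857143, refl=0.857143·0.142857=0.1224; V=0.000000+0.857143+0.122449=0.9796
k=2 src: inc=0.122449, refl=0.122449·0.142857=0.0175; V=0.857143+0.122449+0.017493=0.9971
k=3 load: inc=0.017493, refl=0.017493·0.142857=0.0025; V=0.979592+0.017493+0.002499=0.9996

0 0 source 0.8571
1 3 load 0.9796
2 6 source 0.9971
3 9 load 0.9996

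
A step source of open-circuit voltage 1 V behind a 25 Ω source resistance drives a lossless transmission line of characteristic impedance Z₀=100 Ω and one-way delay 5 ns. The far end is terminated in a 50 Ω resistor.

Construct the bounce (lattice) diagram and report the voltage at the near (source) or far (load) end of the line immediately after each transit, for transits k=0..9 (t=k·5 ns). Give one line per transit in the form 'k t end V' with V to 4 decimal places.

Γ_L=-0.333333, Γ_S=-0.600000; launch V₁=1·100/125=0.800000
k=0 src: V=0.8000
k=1 load: inc=0.800000, refl=0.800000·-0.333333=-0.2667; V=0.000000+0.800000+-0.266667=0.5333
k=2 src: inc=-0.266667, refl=-0.266667·-0.600000=0.1600; V=0.800000+-0.266667+0.160000=0.6933
k=3 load: inc=0.160000, refl=0.160000·-0.333333=-0.0533; V=0.533333+0.160000+-0.053333=0.6400
k=4 src: inc=-0.053333, refl=-0.053333·-0.600000=0.0320; V=0.693333+-0.053333+0.032000=0.6720
k=5 load: inc=0.032000, refl=0.032000·-0.333333=-0.0107; V=0.640000+0.032000+-0.010667=0.6613
k=6 src: inc=-0.010667, refl=-0.010667·-0.600000=0.0064; V=0.672000+-0.010667+0.006400=0.6677
k=7 load: inc=0.006400, refl=0.006400·-0.333333=-0.0021; V=0.661333+0.006400+-0.002133=0.6656
k=8 src: inc=-0.002133, refl=-0.002133·-0.600000=0.0013; V=0.667733+-0.002133+0.001280=0.6669
k=9 load: inc=0.001280, refl=0.001280·-0.333333=-0.0004; V=0.665600+0.001280+-0.000427=0.6665

0 0 source 0.8000
1 5 load 0.5333
2 10 source 0.6933
3 15 load 0.6400
4 20 source 0.6720
5 25 load 0.6613
6 30 source 0.6677
7 35 load 0.6656
8 40 source 0.6669
9 45 load 0.6665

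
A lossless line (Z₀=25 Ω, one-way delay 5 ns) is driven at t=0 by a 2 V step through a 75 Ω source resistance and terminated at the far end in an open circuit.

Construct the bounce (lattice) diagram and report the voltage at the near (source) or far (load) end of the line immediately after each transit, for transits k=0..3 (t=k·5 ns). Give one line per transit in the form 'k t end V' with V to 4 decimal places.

0 0 source 0.5000
1 5 load 1.0000
2 10 source 1.2500
3 15 load 1.5000

Γ_L=1.000000, Γ_S=0.500000; launch V₁=2·25/100=0.500000
k=0 src: V=0.5000
k=1 load: inc=0.500000, refl=0.500000·1.000000=0.5000; V=0.000000+0.500000+0.500000=1.0000
k=2 src: inc=0.500000, refl=0.500000·0.500000=0.2500; V=0.500000+0.500000+0.250000=1.2500
k=3 load: inc=0.250000, refl=0.250000·1.000000=0.2500; V=1.000000+0.250000+0.250000=1.5000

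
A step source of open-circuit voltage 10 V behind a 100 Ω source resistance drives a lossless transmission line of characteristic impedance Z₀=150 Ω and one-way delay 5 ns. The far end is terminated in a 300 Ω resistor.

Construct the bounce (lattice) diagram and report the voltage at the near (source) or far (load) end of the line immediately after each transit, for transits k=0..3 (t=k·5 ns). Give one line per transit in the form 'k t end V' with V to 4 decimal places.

0 0 source 6.0000
1 5 load 8.0000
2 10 source 7.6000
3 15 load 7.4667

Γ_L=0.333333, Γ_S=-0.200000; launch V₁=10·150/250=6.000000
k=0 src: V=6.0000
k=1 load: inc=6.000000, refl=6.000000·0.333333=2.0000; V=0.000000+6.000000+2.000000=8.0000
k=2 src: inc=2.000000, refl=2.000000·-0.200000=-0.4000; V=6.000000+2.000000+-0.400000=7.6000
k=3 load: inc=-0.400000, refl=-0.400000·0.333333=-0.1333; V=8.000000+-0.400000+-0.133333=7.4667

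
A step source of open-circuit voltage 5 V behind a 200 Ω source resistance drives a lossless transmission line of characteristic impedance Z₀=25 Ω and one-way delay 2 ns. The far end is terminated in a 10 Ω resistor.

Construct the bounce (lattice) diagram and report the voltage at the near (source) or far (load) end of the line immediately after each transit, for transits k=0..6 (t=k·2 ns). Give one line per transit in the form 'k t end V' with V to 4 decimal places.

Γ_L=-0.428571, Γ_S=0.777778; launch V₁=5·25/225=0.555556
k=0 src: V=0.5556
k=1 load: inc=0.555556, refl=0.555556·-0.428571=-0.2381; V=0.000000+0.555556+-0.238095=0.3175
k=2 src: inc=-0.238095, refl=-0.238095·0.777778=-0.1852; V=0.555556+-0.238095+-0.185185=0.1323
k=3 load: inc=-0.185185, refl=-0.185185·-0.428571=0.0794; V=0.317460+-0.185185+0.079365=0.2116
k=4 src: inc=0.079365, refl=0.079365·0.777778=0.0617; V=0.132275+0.079365+0.061728=0.2734
k=5 load: inc=0.061728, refl=0.061728·-0.428571=-0.0265; V=0.211640+0.061728+-0.026455=0.2469
k=6 src: inc=-0.026455, refl=-0.026455·0.777778=-0.0206; V=0.273369+-0.026455+-0.020576=0.2263

0 0 source 0.5556
1 2 load 0.3175
2 4 source 0.1323
3 6 load 0.2116
4 8 source 0.2734
5 10 load 0.2469
6 12 source 0.2263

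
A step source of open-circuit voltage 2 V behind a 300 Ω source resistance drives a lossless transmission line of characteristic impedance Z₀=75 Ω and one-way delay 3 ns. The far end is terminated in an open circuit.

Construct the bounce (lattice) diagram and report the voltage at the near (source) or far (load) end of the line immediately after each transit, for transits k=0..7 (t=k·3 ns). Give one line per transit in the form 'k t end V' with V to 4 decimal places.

Γ_L=1.000000, Γ_S=0.600000; launch V₁=2·75/375=0.400000
k=0 src: V=0.4000
k=1 load: inc=0.400000, refl=0.400000·1.000000=0.4000; V=0.000000+0.400000+0.400000=0.8000
k=2 src: inc=0.400000, refl=0.400000·0.600000=0.2400; V=0.400000+0.400000+0.240000=1.0400
k=3 load: inc=0.240000, refl=0.240000·1.000000=0.2400; V=0.800000+0.240000+0.240000=1.2800
k=4 src: inc=0.240000, refl=0.240000·0.600000=0.1440; V=1.040000+0.240000+0.144000=1.4240
k=5 load: inc=0.144000, refl=0.144000·1.000000=0.1440; V=1.280000+0.144000+0.144000=1.5680
k=6 src: inc=0.144000, refl=0.144000·0.600000=0.0864; V=1.424000+0.144000+0.086400=1.6544
k=7 load: inc=0.086400, refl=0.086400·1.000000=0.0864; V=1.568000+0.086400+0.086400=1.7408

0 0 source 0.4000
1 3 load 0.8000
2 6 source 1.0400
3 9 load 1.2800
4 12 source 1.4240
5 15 load 1.5680
6 18 source 1.6544
7 21 load 1.7408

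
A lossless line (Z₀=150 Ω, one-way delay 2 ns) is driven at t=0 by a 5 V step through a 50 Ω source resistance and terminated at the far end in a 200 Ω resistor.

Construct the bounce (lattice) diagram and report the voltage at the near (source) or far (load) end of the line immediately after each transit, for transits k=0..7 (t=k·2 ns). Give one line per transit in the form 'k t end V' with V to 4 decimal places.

0 0 source 3.7500
1 2 load 4.2857
2 4 source 4.0179
3 6 load 3.9796
4 8 source 3.9987
5 10 load 4.0015
6 12 source 4.0001
7 14 load 3.9999

Γ_L=0.142857, Γ_S=-0.500000; launch V₁=5·150/200=3.750000
k=0 src: V=3.7500
k=1 load: inc=3.750000, refl=3.750000·0.142857=0.5357; V=0.000000+3.750000+0.535714=4.2857
k=2 src: inc=0.535714, refl=0.535714·-0.500000=-0.2679; V=3.750000+0.535714+-0.267857=4.0179
k=3 load: inc=-0.267857, refl=-0.267857·0.142857=-0.0383; V=4.285714+-0.267857+-0.038265=3.9796
k=4 src: inc=-0.038265, refl=-0.038265·-0.500000=0.0191; V=4.017857+-0.038265+0.019133=3.9987
k=5 load: inc=0.019133, refl=0.019133·0.142857=0.0027; V=3.979592+0.019133+0.002733=4.0015
k=6 src: inc=0.002733, refl=0.002733·-0.500000=-0.0014; V=3.998724+0.002733+-0.001367=4.0001
k=7 load: inc=-0.001367, refl=-0.001367·0.142857=-0.0002; V=4.001458+-0.001367+-0.000195=3.9999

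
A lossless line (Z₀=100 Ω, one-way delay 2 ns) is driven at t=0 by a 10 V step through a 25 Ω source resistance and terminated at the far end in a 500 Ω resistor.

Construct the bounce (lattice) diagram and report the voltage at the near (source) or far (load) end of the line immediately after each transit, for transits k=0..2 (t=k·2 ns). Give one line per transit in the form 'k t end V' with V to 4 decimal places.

0 0 source 8.0000
1 2 load 13.3333
2 4 source 10.1333

Γ_L=0.666667, Γ_S=-0.600000; launch V₁=10·100/125=8.000000
k=0 src: V=8.0000
k=1 load: inc=8.000000, refl=8.000000·0.666667=5.3333; V=0.000000+8.000000+5.333333=13.3333
k=2 src: inc=5.333333, refl=5.333333·-0.600000=-3.2000; V=8.000000+5.333333+-3.200000=10.1333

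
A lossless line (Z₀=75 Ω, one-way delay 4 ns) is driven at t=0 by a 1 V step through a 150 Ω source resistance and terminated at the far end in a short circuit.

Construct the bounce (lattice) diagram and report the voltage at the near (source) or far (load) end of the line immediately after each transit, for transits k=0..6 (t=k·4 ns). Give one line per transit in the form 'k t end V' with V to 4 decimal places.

Γ_L=-1.000000, Γ_S=0.333333; launch V₁=1·75/225=0.333333
k=0 src: V=0.3333
k=1 load: inc=0.333333, refl=0.333333·-1.000000=-0.3333; V=0.000000+0.333333+-0.333333=0.0000
k=2 src: inc=-0.333333, refl=-0.333333·0.333333=-0.1111; V=0.333333+-0.333333+-0.111111=-0.1111
k=3 load: inc=-0.111111, refl=-0.111111·-1.000000=0.1111; V=0.000000+-0.111111+0.111111=0.0000
k=4 src: inc=0.111111, refl=0.111111·0.333333=0.0370; V=-0.111111+0.111111+0.037037=0.0370
k=5 load: inc=0.037037, refl=0.037037·-1.000000=-0.0370; V=0.000000+0.037037+-0.037037=0.0000
k=6 src: inc=-0.037037, refl=-0.037037·0.333333=-0.0123; V=0.037037+-0.037037+-0.012346=-0.0123

0 0 source 0.3333
1 4 load 0.0000
2 8 source -0.1111
3 12 load 0.0000
4 16 source 0.0370
5 20 load 0.0000
6 24 source -0.0123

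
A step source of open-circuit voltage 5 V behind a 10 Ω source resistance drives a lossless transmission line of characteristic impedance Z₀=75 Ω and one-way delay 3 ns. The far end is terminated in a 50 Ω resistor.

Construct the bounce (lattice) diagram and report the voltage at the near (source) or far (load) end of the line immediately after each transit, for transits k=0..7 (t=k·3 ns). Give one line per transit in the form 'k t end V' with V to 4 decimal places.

Γ_L=-0.200000, Γ_S=-0.764706; launch V₁=5·75/85=4.411765
k=0 src: V=4.4118
k=1 load: inc=4.411765, refl=4.411765·-0.200000=-0.8824; V=0.000000+4.411765+-0.882353=3.5294
k=2 src: inc=-0.882353, refl=-0.882353·-0.764706=0.6747; V=4.411765+-0.882353+0.674740=4.2042
k=3 load: inc=0.674740, refl=0.674740·-0.200000=-0.1349; V=3.529412+0.674740+-0.134948=4.0692
k=4 src: inc=-0.134948, refl=-0.134948·-0.764706=0.1032; V=4.204152+-0.134948+0.103196=4.1724
k=5 load: inc=0.103196, refl=0.103196·-0.200000=-0.0206; V=4.069204+0.103196+-0.020639=4.1518
k=6 src: inc=-0.020639, refl=-0.020639·-0.764706=0.0158; V=4.172400+-0.020639+0.015783=4.1675
k=7 load: inc=0.015783, refl=0.015783·-0.200000=-0.0032; V=4.151761+0.015783+-0.003157=4.1644

0 0 source 4.4118
1 3 load 3.5294
2 6 source 4.2042
3 9 load 4.0692
4 12 source 4.1724
5 15 load 4.1518
6 18 source 4.1675
7 21 load 4.1644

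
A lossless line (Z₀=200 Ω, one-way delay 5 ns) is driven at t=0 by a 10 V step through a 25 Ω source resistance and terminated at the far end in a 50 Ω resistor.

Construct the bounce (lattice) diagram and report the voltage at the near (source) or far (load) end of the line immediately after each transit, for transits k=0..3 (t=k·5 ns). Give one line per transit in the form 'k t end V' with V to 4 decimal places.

Γ_L=-0.600000, Γ_S=-0.777778; launch V₁=10·200/225=8.888889
k=0 src: V=8.8889
k=1 load: inc=8.888889, refl=8.888889·-0.600000=-5.3333; V=0.000000+8.888889+-5.333333=3.5556
k=2 src: inc=-5.333333, refl=-5.333333·-0.777778=4.1481; V=8.888889+-5.333333+4.148148=7.7037
k=3 load: inc=4.148148, refl=4.148148·-0.600000=-2.4889; V=3.555556+4.148148+-2.488889=5.2148

0 0 source 8.8889
1 5 load 3.5556
2 10 source 7.7037
3 15 load 5.2148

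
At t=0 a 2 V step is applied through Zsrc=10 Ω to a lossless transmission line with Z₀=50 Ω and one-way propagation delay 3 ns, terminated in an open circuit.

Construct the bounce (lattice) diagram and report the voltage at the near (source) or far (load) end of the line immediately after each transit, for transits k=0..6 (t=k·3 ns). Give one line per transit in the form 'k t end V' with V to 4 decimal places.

0 0 source 1.6667
1 3 load 3.3333
2 6 source 2.2222
3 9 load 1.1111
4 12 source 1.8519
5 15 load 2.5926
6 18 source 2.0988

Γ_L=1.000000, Γ_S=-0.666667; launch V₁=2·50/60=1.666667
k=0 src: V=1.6667
k=1 load: inc=1.666667, refl=1.666667·1.000000=1.6667; V=0.000000+1.666667+1.666667=3.3333
k=2 src: inc=1.666667, refl=1.666667·-0.666667=-1.1111; V=1.666667+1.666667+-1.111111=2.2222
k=3 load: inc=-1.111111, refl=-1.111111·1.000000=-1.1111; V=3.333333+-1.111111+-1.111111=1.1111
k=4 src: inc=-1.111111, refl=-1.111111·-0.666667=0.7407; V=2.222222+-1.111111+0.740741=1.8519
k=5 load: inc=0.740741, refl=0.740741·1.000000=0.7407; V=1.111111+0.740741+0.740741=2.5926
k=6 src: inc=0.740741, refl=0.740741·-0.666667=-0.4938; V=1.851852+0.740741+-0.493827=2.0988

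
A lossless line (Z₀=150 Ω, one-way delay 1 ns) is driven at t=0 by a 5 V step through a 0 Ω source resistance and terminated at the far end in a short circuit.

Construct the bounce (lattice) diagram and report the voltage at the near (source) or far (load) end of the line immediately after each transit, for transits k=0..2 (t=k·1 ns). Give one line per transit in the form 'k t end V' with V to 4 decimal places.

Γ_L=-1.000000, Γ_S=-1.000000; launch V₁=5·150/150=5.000000
k=0 src: V=5.0000
k=1 load: inc=5.000000, refl=5.000000·-1.000000=-5.0000; V=0.000000+5.000000+-5.000000=0.0000
k=2 src: inc=-5.000000, refl=-5.000000·-1.000000=5.0000; V=5.000000+-5.000000+5.000000=5.0000

0 0 source 5.0000
1 1 load 0.0000
2 2 source 5.0000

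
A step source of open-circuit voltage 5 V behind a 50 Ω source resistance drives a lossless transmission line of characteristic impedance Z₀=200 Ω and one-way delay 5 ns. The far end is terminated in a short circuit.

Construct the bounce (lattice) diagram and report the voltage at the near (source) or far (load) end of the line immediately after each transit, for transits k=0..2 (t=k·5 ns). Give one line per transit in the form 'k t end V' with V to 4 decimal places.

0 0 source 4.0000
1 5 load 0.0000
2 10 source 2.4000

Γ_L=-1.000000, Γ_S=-0.600000; launch V₁=5·200/250=4.000000
k=0 src: V=4.0000
k=1 load: inc=4.000000, refl=4.000000·-1.000000=-4.0000; V=0.000000+4.000000+-4.000000=0.0000
k=2 src: inc=-4.000000, refl=-4.000000·-0.600000=2.4000; V=4.000000+-4.000000+2.400000=2.4000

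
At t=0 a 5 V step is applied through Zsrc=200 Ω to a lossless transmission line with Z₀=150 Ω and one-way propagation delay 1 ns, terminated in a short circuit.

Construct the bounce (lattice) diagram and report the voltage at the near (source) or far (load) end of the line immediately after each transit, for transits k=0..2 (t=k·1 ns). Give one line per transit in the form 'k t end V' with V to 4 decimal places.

0 0 source 2.1429
1 1 load 0.0000
2 2 source -0.3061

Γ_L=-1.000000, Γ_S=0.142857; launch V₁=5·150/350=2.142857
k=0 src: V=2.1429
k=1 load: inc=2.142857, refl=2.142857·-1.000000=-2.1429; V=0.000000+2.142857+-2.142857=0.0000
k=2 src: inc=-2.142857, refl=-2.142857·0.142857=-0.3061; V=2.142857+-2.142857+-0.306122=-0.3061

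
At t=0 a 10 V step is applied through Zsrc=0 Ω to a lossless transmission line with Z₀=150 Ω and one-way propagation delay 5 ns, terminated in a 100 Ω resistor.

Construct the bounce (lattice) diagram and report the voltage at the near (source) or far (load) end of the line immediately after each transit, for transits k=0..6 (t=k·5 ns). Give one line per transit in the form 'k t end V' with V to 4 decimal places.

0 0 source 10.0000
1 5 load 8.0000
2 10 source 10.0000
3 15 load 9.6000
4 20 source 10.0000
5 25 load 9.9200
6 30 source 10.0000

Γ_L=-0.200000, Γ_S=-1.000000; launch V₁=10·150/150=10.000000
k=0 src: V=10.0000
k=1 load: inc=10.000000, refl=10.000000·-0.200000=-2.0000; V=0.000000+10.000000+-2.000000=8.0000
k=2 src: inc=-2.000000, refl=-2.000000·-1.000000=2.0000; V=10.000000+-2.000000+2.000000=10.0000
k=3 load: inc=2.000000, refl=2.000000·-0.200000=-0.4000; V=8.000000+2.000000+-0.400000=9.6000
k=4 src: inc=-0.400000, refl=-0.400000·-1.000000=0.4000; V=10.000000+-0.400000+0.400000=10.0000
k=5 load: inc=0.400000, refl=0.400000·-0.200000=-0.0800; V=9.600000+0.400000+-0.080000=9.9200
k=6 src: inc=-0.080000, refl=-0.080000·-1.000000=0.0800; V=10.000000+-0.080000+0.080000=10.0000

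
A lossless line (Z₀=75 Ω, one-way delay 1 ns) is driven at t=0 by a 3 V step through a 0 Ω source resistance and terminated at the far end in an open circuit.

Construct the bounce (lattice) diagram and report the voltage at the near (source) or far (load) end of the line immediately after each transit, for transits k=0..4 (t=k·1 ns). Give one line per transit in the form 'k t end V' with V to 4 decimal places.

0 0 source 3.0000
1 1 load 6.0000
2 2 source 3.0000
3 3 load 0.0000
4 4 source 3.0000

Γ_L=1.000000, Γ_S=-1.000000; launch V₁=3·75/75=3.000000
k=0 src: V=3.0000
k=1 load: inc=3.000000, refl=3.000000·1.000000=3.0000; V=0.000000+3.000000+3.000000=6.0000
k=2 src: inc=3.000000, refl=3.000000·-1.000000=-3.0000; V=3.000000+3.000000+-3.000000=3.0000
k=3 load: inc=-3.000000, refl=-3.000000·1.000000=-3.0000; V=6.000000+-3.000000+-3.000000=0.0000
k=4 src: inc=-3.000000, refl=-3.000000·-1.000000=3.0000; V=3.000000+-3.000000+3.000000=3.0000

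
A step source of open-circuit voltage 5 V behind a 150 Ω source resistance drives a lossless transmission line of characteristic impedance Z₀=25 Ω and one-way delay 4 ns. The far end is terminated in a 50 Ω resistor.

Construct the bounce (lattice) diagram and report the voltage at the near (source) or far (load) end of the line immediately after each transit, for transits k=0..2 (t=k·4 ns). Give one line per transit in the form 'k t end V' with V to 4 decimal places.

0 0 source 0.7143
1 4 load 0.9524
2 8 source 1.1224

Γ_L=0.333333, Γ_S=0.714286; launch V₁=5·25/175=0.714286
k=0 src: V=0.7143
k=1 load: inc=0.714286, refl=0.714286·0.333333=0.2381; V=0.000000+0.714286+0.238095=0.9524
k=2 src: inc=0.238095, refl=0.238095·0.714286=0.1701; V=0.714286+0.238095+0.170068=1.1224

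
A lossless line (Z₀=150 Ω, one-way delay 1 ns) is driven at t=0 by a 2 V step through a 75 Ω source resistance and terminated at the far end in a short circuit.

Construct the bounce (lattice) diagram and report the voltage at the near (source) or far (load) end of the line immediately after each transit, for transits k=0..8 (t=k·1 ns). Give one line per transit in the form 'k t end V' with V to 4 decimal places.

Γ_L=-1.000000, Γ_S=-0.333333; launch V₁=2·150/225=1.333333
k=0 src: V=1.3333
k=1 load: inc=1.333333, refl=1.333333·-1.000000=-1.3333; V=0.000000+1.333333+-1.333333=0.0000
k=2 src: inc=-1.333333, refl=-1.333333·-0.333333=0.4444; V=1.333333+-1.333333+0.444444=0.4444
k=3 load: inc=0.444444, refl=0.444444·-1.000000=-0.4444; V=0.000000+0.444444+-0.444444=0.0000
k=4 src: inc=-0.444444, refl=-0.444444·-0.333333=0.1481; V=0.444444+-0.444444+0.148148=0.1481
k=5 load: inc=0.148148, refl=0.148148·-1.000000=-0.1481; V=0.000000+0.148148+-0.148148=0.0000
k=6 src: inc=-0.148148, refl=-0.148148·-0.333333=0.0494; V=0.148148+-0.148148+0.049383=0.0494
k=7 load: inc=0.049383, refl=0.049383·-1.000000=-0.0494; V=0.000000+0.049383+-0.049383=0.0000
k=8 src: inc=-0.049383, refl=-0.049383·-0.333333=0.0165; V=0.049383+-0.049383+0.016461=0.0165

0 0 source 1.3333
1 1 load 0.0000
2 2 source 0.4444
3 3 load 0.0000
4 4 source 0.1481
5 5 load 0.0000
6 6 source 0.0494
7 7 load 0.0000
8 8 source 0.0165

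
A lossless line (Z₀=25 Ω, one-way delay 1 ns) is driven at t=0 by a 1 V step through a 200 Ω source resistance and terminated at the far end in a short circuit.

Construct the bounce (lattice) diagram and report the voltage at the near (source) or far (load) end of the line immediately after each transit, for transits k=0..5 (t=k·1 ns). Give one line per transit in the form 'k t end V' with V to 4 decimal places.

Γ_L=-1.000000, Γ_S=0.777778; launch V₁=1·25/225=0.111111
k=0 src: V=0.1111
k=1 load: inc=0.111111, refl=0.111111·-1.000000=-0.1111; V=0.000000+0.111111+-0.111111=0.0000
k=2 src: inc=-0.111111, refl=-0.111111·0.777778=-0.0864; V=0.111111+-0.111111+-0.086420=-0.0864
k=3 load: inc=-0.086420, refl=-0.086420·-1.000000=0.0864; V=0.000000+-0.086420+0.086420=0.0000
k=4 src: inc=0.086420, refl=0.086420·0.777778=0.0672; V=-0.086420+0.086420+0.067215=0.0672
k=5 load: inc=0.067215, refl=0.067215·-1.000000=-0.0672; V=0.000000+0.067215+-0.067215=0.0000

0 0 source 0.1111
1 1 load 0.0000
2 2 source -0.0864
3 3 load 0.0000
4 4 source 0.0672
5 5 load 0.0000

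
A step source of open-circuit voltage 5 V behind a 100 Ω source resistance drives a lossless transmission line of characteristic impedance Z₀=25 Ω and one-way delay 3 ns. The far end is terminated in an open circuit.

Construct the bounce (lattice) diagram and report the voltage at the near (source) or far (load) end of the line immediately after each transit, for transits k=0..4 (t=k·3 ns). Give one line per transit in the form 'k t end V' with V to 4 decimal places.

Γ_L=1.000000, Γ_S=0.600000; launch V₁=5·25/125=1.000000
k=0 src: V=1.0000
k=1 load: inc=1.000000, refl=1.000000·1.000000=1.0000; V=0.000000+1.000000+1.000000=2.0000
k=2 src: inc=1.000000, refl=1.000000·0.600000=0.6000; V=1.000000+1.000000+0.600000=2.6000
k=3 load: inc=0.600000, refl=0.600000·1.000000=0.6000; V=2.000000+0.600000+0.600000=3.2000
k=4 src: inc=0.600000, refl=0.600000·0.600000=0.3600; V=2.600000+0.600000+0.360000=3.5600

0 0 source 1.0000
1 3 load 2.0000
2 6 source 2.6000
3 9 load 3.2000
4 12 source 3.5600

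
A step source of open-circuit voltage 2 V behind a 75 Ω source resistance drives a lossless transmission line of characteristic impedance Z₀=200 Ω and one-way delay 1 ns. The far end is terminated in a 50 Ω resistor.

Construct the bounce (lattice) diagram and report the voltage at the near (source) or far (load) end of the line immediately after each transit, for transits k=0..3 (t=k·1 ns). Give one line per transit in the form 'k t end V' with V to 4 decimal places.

0 0 source 1.4545
1 1 load 0.5818
2 2 source 0.9785
3 3 load 0.7405

Γ_L=-0.600000, Γ_S=-0.454545; launch V₁=2·200/275=1.454545
k=0 src: V=1.4545
k=1 load: inc=1.454545, refl=1.454545·-0.600000=-0.8727; V=0.000000+1.454545+-0.872727=0.5818
k=2 src: inc=-0.872727, refl=-0.872727·-0.454545=0.3967; V=1.454545+-0.872727+0.396694=0.9785
k=3 load: inc=0.396694, refl=0.396694·-0.600000=-0.2380; V=0.581818+0.396694+-0.238017=0.7405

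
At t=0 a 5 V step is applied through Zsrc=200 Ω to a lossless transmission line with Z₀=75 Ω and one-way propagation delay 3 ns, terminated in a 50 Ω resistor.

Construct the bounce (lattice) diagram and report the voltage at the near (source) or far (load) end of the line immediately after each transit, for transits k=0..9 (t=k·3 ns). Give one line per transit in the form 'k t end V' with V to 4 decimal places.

Γ_L=-0.200000, Γ_S=0.454545; launch V₁=5·75/275=1.363636
k=0 src: V=1.3636
k=1 load: inc=1.363636, refl=1.363636·-0.200000=-0.2727; V=0.000000+1.363636+-0.272727=1.0909
k=2 src: inc=-0.272727, refl=-0.272727·0.454545=-0.1240; V=1.363636+-0.272727+-0.123967=0.9669
k=3 load: inc=-0.123967, refl=-0.123967·-0.200000=0.0248; V=1.090909+-0.123967+0.024793=0.9917
k=4 src: inc=0.024793, refl=0.024793·0.454545=0.0113; V=0.966942+0.024793+0.011270=1.0030
k=5 load: inc=0.011270, refl=0.011270·-0.200000=-0.0023; V=0.991736+0.011270+-0.002254=1.0008
k=6 src: inc=-0.002254, refl=-0.002254·0.454545=-0.0010; V=1.003005+-0.002254+-0.001025=0.9997
k=7 load: inc=-0.001025, refl=-0.001025·-0.200000=0.0002; V=1.000751+-0.001025+0.000205=0.9999
k=8 src: inc=0.000205, refl=0.000205·0.454545=0.0001; V=0.999727+0.000205+0.000093=1.0000
k=9 load: inc=0.000093, refl=0.000093·-0.200000=-0.0000; V=0.999932+0.000093+-0.000019=1.0000

0 0 source 1.3636
1 3 load 1.0909
2 6 source 0.9669
3 9 load 0.9917
4 12 source 1.0030
5 15 load 1.0008
6 18 source 0.9997
7 21 load 0.9999
8 24 source 1.0000
9 27 load 1.0000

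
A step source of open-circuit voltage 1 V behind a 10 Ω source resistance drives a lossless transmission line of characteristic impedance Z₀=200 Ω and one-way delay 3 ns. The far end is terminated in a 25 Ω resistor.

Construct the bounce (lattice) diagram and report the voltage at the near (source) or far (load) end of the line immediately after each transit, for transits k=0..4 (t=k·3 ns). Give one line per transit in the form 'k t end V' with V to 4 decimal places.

Γ_L=-0.777778, Γ_S=-0.904762; launch V₁=1·200/210=0.952381
k=0 src: V=0.9524
k=1 load: inc=0.952381, refl=0.952381·-0.777778=-0.7407; V=0.000000+0.952381+-0.740741=0.2116
k=2 src: inc=-0.740741, refl=-0.740741·-0.904762=0.6702; V=0.952381+-0.740741+0.670194=0.8818
k=3 load: inc=0.670194, refl=0.670194·-0.777778=-0.5213; V=0.211640+0.670194+-0.521262=0.3606
k=4 src: inc=-0.521262, refl=-0.521262·-0.904762=0.4716; V=0.881834+-0.521262+0.471618=0.8322

0 0 source 0.9524
1 3 load 0.2116
2 6 source 0.8818
3 9 load 0.3606
4 12 source 0.8322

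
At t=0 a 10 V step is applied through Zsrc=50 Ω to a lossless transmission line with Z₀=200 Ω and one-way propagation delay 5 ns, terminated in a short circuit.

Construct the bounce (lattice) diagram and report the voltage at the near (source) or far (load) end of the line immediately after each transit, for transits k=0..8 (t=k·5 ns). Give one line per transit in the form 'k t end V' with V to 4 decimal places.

0 0 source 8.0000
1 5 load 0.0000
2 10 source 4.8000
3 15 load 0.0000
4 20 source 2.8800
5 25 load 0.0000
6 30 source 1.7280
7 35 load 0.0000
8 40 source 1.0368

Γ_L=-1.000000, Γ_S=-0.600000; launch V₁=10·200/250=8.000000
k=0 src: V=8.0000
k=1 load: inc=8.000000, refl=8.000000·-1.000000=-8.0000; V=0.000000+8.000000+-8.000000=0.0000
k=2 src: inc=-8.000000, refl=-8.000000·-0.600000=4.8000; V=8.000000+-8.000000+4.800000=4.8000
k=3 load: inc=4.800000, refl=4.800000·-1.000000=-4.8000; V=0.000000+4.800000+-4.800000=0.0000
k=4 src: inc=-4.800000, refl=-4.800000·-0.600000=2.8800; V=4.800000+-4.800000+2.880000=2.8800
k=5 load: inc=2.880000, refl=2.880000·-1.000000=-2.8800; V=0.000000+2.880000+-2.880000=0.0000
k=6 src: inc=-2.880000, refl=-2.880000·-0.600000=1.7280; V=2.880000+-2.880000+1.728000=1.7280
k=7 load: inc=1.728000, refl=1.728000·-1.000000=-1.7280; V=0.000000+1.728000+-1.728000=0.0000
k=8 src: inc=-1.728000, refl=-1.728000·-0.600000=1.0368; V=1.728000+-1.728000+1.036800=1.0368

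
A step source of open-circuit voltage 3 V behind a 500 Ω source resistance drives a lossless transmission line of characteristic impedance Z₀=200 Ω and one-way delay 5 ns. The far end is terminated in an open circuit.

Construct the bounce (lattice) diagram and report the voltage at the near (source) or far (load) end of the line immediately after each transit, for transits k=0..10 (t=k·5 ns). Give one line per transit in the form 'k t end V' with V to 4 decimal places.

0 0 source 0.8571
1 5 load 1.7143
2 10 source 2.0816
3 15 load 2.4490
4 20 source 2.6064
5 25 load 2.7638
6 30 source 2.8313
7 35 load 2.8988
8 40 source 2.9277
9 45 load 2.9566
10 50 source 2.9690

Γ_L=1.000000, Γ_S=0.428571; launch V₁=3·200/700=0.857143
k=0 src: V=0.8571
k=1 load: inc=0.857143, refl=0.857143·1.000000=0.8571; V=0.000000+0.857143+0.857143=1.7143
k=2 src: inc=0.857143, refl=0.857143·0.428571=0.3673; V=0.857143+0.857143+0.367347=2.0816
k=3 load: inc=0.367347, refl=0.367347·1.000000=0.3673; V=1.714286+0.367347+0.367347=2.4490
k=4 src: inc=0.367347, refl=0.367347·0.428571=0.1574; V=2.081633+0.367347+0.157434=2.6064
k=5 load: inc=0.157434, refl=0.157434·1.000000=0.1574; V=2.448980+0.157434+0.157434=2.7638
k=6 src: inc=0.157434, refl=0.157434·0.428571=0.0675; V=2.606414+0.157434+0.067472=2.8313
k=7 load: inc=0.067472, refl=0.067472·1.000000=0.0675; V=2.763848+0.067472+0.067472=2.8988
k=8 src: inc=0.067472, refl=0.067472·0.428571=0.0289; V=2.831320+0.067472+0.028917=2.9277
k=9 load: inc=0.028917, refl=0.028917·1.000000=0.0289; V=2.898792+0.028917+0.028917=2.9566
k=10 src: inc=0.028917, refl=0.028917·0.428571=0.0124; V=2.927709+0.028917+0.012393=2.9690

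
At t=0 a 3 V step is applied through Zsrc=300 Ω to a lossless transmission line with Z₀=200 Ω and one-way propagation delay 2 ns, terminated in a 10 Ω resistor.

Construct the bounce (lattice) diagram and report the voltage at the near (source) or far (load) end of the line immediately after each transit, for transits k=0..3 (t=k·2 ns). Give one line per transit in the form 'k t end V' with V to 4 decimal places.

Γ_L=-0.904762, Γ_S=0.200000; launch V₁=3·200/500=1.200000
k=0 src: V=1.2000
k=1 load: inc=1.200000, refl=1.200000·-0.904762=-1.0857; V=0.000000+1.200000+-1.085714=0.1143
k=2 src: inc=-1.085714, refl=-1.085714·0.200000=-0.2171; V=1.200000+-1.085714+-0.217143=-0.1029
k=3 load: inc=-0.217143, refl=-0.217143·-0.904762=0.1965; V=0.114286+-0.217143+0.196463=0.0936

0 0 source 1.2000
1 2 load 0.1143
2 4 source -0.1029
3 6 load 0.0936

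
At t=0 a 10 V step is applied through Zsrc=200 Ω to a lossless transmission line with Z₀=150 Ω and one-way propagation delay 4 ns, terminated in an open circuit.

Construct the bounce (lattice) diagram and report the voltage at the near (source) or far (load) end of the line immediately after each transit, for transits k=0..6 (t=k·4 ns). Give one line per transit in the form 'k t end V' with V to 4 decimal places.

Γ_L=1.000000, Γ_S=0.142857; launch V₁=10·150/350=4.285714
k=0 src: V=4.2857
k=1 load: inc=4.285714, refl=4.285714·1.000000=4.2857; V=0.000000+4.285714+4.285714=8.5714
k=2 src: inc=4.285714, refl=4.285714·0.142857=0.6122; V=4.285714+4.285714+0.612245=9.1837
k=3 load: inc=0.612245, refl=0.612245·1.000000=0.6122; V=8.571429+0.612245+0.612245=9.7959
k=4 src: inc=0.612245, refl=0.612245·0.142857=0.0875; V=9.183673+0.612245+0.087464=9.8834
k=5 load: inc=0.087464, refl=0.087464·1.000000=0.0875; V=9.795918+0.087464+0.087464=9.9708
k=6 src: inc=0.087464, refl=0.087464·0.142857=0.0125; V=9.883382+0.087464+0.012495=9.9833

0 0 source 4.2857
1 4 load 8.5714
2 8 source 9.1837
3 12 load 9.7959
4 16 source 9.8834
5 20 load 9.9708
6 24 source 9.9833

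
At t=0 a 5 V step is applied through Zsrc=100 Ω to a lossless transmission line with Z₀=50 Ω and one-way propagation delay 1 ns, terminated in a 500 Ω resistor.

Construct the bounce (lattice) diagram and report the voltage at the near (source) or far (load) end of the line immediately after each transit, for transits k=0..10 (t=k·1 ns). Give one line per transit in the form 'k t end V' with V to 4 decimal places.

0 0 source 1.6667
1 1 load 3.0303
2 2 source 3.4848
3 3 load 3.8567
4 4 source 3.9807
5 5 load 4.0821
6 6 source 4.1160
7 7 load 4.1436
8 8 source 4.1528
9 9 load 4.1604
10 10 source 4.1629

Γ_L=0.818182, Γ_S=0.333333; launch V₁=5·50/150=1.666667
k=0 src: V=1.6667
k=1 load: inc=1.666667, refl=1.666667·0.818182=1.3636; V=0.000000+1.666667+1.363636=3.0303
k=2 src: inc=1.363636, refl=1.363636·0.333333=0.4545; V=1.666667+1.363636+0.454545=3.4848
k=3 load: inc=0.454545, refl=0.454545·0.818182=0.3719; V=3.030303+0.454545+0.371901=3.8567
k=4 src: inc=0.371901, refl=0.371901·0.333333=0.1240; V=3.484848+0.371901+0.123967=3.9807
k=5 load: inc=0.123967, refl=0.123967·0.818182=0.1014; V=3.856749+0.123967+0.101427=4.0821
k=6 src: inc=0.101427, refl=0.101427·0.333333=0.0338; V=3.980716+0.101427+0.033809=4.1160
k=7 load: inc=0.033809, refl=0.033809·0.818182=0.0277; V=4.082144+0.033809+0.027662=4.1436
k=8 src: inc=0.027662, refl=0.027662·0.333333=0.0092; V=4.115953+0.027662+0.009221=4.1528
k=9 load: inc=0.009221, refl=0.009221·0.818182=0.0075; V=4.143615+0.009221+0.007544=4.1604
k=10 src: inc=0.007544, refl=0.007544·0.333333=0.0025; V=4.152836+0.007544+0.002515=4.1629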